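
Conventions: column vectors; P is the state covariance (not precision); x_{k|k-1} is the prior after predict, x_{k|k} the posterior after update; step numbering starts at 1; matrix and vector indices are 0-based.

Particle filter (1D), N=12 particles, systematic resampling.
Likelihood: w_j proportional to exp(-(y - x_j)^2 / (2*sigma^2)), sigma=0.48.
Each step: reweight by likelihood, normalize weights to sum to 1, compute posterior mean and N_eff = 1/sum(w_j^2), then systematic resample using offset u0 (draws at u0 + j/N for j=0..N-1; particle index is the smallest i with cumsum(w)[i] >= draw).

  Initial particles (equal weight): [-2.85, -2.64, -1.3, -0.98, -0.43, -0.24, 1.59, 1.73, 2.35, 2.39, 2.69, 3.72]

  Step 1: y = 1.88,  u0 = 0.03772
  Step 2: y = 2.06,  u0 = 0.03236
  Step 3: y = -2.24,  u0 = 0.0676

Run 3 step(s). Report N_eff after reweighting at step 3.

N_eff = 3.7509

step 1: w=[0.0000, 0.0000, 0.0000, 0.0000, 0.0000, 0.0000, 0.2592, 0.2962, 0.1926, 0.1769, 0.0749, 0.0002]  mean=2.0021  Neff=4.3685  idx=[6, 6, 6, 7, 7, 7, 7, 8, 8, 9, 9, 10]
step 2: w=[0.0713, 0.0713, 0.0713, 0.0909, 0.0909, 0.0909, 0.0909, 0.0959, 0.0959, 0.0909, 0.0909, 0.0487]  mean=1.9858  Neff=11.6777  idx=[0, 1, 2, 3, 4, 5, 6, 7, 8, 9, 10, 10]
step 3: w=[0.2964, 0.2964, 0.2964, 0.0277, 0.0277, 0.0277, 0.0277, 0.0000, 0.0000, 0.0000, 0.0000, 0.0000]  mean=1.6055  Neff=3.7509  idx=[0, 0, 0, 1, 1, 1, 1, 2, 2, 2, 3, 6]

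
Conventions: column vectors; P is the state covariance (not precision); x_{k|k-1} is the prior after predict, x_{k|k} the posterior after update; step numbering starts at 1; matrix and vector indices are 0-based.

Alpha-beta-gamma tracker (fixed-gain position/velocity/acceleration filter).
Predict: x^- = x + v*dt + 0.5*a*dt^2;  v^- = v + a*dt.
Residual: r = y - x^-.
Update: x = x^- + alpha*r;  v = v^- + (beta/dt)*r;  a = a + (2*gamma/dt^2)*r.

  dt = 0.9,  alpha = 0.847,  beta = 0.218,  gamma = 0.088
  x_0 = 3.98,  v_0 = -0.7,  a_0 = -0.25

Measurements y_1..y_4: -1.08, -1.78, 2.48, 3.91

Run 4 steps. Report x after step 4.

x_post = 3.2886

step 1: x_pred=3.2488  r=-4.3288  x^+=-0.4177  v^+=-1.9735  a^+=-1.1906
step 2: x_pred=-2.6760  r=0.8960  x^+=-1.9171  v^+=-2.8280  a^+=-0.9959
step 3: x_pred=-4.8656  r=7.3456  x^+=1.3561  v^+=-1.9450  a^+=0.6002
step 4: x_pred=-0.1513  r=4.0613  x^+=3.2886  v^+=-0.4211  a^+=1.4827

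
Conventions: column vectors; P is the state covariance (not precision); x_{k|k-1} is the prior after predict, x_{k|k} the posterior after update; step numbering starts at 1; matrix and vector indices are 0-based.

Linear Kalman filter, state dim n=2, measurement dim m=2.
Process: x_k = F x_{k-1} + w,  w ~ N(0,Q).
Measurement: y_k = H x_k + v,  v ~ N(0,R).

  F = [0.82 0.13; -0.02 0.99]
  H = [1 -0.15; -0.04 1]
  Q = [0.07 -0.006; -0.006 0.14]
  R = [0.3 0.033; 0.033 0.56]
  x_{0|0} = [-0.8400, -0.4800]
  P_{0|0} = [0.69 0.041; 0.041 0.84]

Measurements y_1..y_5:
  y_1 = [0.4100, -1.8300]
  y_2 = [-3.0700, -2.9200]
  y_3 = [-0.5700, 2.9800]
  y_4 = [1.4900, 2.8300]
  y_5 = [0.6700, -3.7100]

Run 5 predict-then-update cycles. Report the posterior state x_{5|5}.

x_post = [0.1783, -0.8032]

step 1: x^-=[-0.7512, -0.4584]  P^-=[0.5569 0.1240; 0.1240 0.9619]  S=[0.8413 -0.0089; -0.0089 1.5129]  K=[0.6406 0.0710; -0.0175 0.6324]  nu=[1.0924, -1.4016]  x^+=[-0.1509, -1.3640]  P^+=[0.2049 0.0691; 0.0691 0.3564]
step 2: x^-=[-0.3011, -1.3473]  P^-=[0.2285 0.0924; 0.0924 0.4866]  S=[0.5117 0.0438; 0.0438 1.0396]  K=[0.4141 0.0626; -0.0019 0.4646]  nu=[-2.9710, -1.5847]  x^+=[-1.6306, -2.0781]  P^+=[0.1344 0.0541; 0.0541 0.2623]
step 3: x^-=[-1.6072, -2.0247]  P^-=[0.1763 0.0693; 0.0693 0.3950]  S=[0.4644 0.0365; 0.0365 0.9497]  K=[0.3532 0.0520; -0.0107 0.4134]  nu=[0.7335, 4.9404]  x^+=[-1.0911, 0.0097]  P^+=[0.1145 0.0454; 0.0454 0.2330]
step 4: x^-=[-0.8934, 0.0315]  P^-=[0.1606 0.0588; 0.0588 0.3666]  S=[0.4512 0.0308; 0.0308 0.9221]  K=[0.3333 0.0457; -0.0185 0.3956]  nu=[2.3881, 2.7628]  x^+=[0.0287, 1.0803]  P^+=[0.1076 0.0409; 0.0409 0.2226]
step 5: x^-=[0.1640, 1.0689]  P^-=[0.1548 0.0540; 0.0540 0.3566]  S=[0.4467 0.0276; 0.0276 0.9125]  K=[0.3259 0.0425; -0.0230 0.3891]  nu=[0.6664, -4.7723]  x^+=[0.1783, -0.8032]  P^+=[0.1050 0.0388; 0.0388 0.2187]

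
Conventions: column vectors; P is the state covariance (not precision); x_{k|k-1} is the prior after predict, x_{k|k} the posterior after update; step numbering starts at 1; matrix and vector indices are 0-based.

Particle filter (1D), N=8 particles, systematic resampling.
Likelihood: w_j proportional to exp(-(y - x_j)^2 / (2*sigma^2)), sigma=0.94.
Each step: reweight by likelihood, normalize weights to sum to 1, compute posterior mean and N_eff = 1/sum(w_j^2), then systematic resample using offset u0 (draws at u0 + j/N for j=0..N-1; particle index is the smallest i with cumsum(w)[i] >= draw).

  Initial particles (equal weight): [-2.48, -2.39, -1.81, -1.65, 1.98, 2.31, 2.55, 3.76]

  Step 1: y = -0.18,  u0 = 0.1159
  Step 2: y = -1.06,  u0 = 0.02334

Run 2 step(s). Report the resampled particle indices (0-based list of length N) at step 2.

step 1: w=[0.0672, 0.0845, 0.2980, 0.3946, 0.0956, 0.0401, 0.0198, 0.0002]  mean=-1.2258  Neff=3.7410  idx=[1, 2, 2, 3, 3, 3, 4, 6]
step 2: w=[0.0856, 0.1695, 0.1695, 0.1913, 0.1913, 0.1913, 0.0012, 0.0001]  mean=-1.7625  Neff=5.7270  idx=[0, 1, 2, 2, 3, 4, 4, 5]

resampled_idx = [0, 1, 2, 2, 3, 4, 4, 5]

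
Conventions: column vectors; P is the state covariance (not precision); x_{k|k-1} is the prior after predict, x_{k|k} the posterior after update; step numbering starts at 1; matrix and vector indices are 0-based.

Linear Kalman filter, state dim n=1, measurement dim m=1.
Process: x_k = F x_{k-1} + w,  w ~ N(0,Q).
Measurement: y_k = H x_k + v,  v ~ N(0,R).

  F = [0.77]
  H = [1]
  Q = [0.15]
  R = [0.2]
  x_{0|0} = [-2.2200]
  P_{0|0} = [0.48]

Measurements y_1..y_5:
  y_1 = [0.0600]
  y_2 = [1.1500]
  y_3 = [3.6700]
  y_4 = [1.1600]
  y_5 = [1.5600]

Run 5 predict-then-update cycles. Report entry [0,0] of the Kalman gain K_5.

K[0,0] = 0.5133

step 1: x^-=[-1.7094]  P^-=[0.4346]  S=[0.6346]  K=[0.6848]  nu=[1.7694]  x^+=[-0.4976]  P^+=[0.1370]
step 2: x^-=[-0.3832]  P^-=[0.2312]  S=[0.4312]  K=[0.5362]  nu=[1.5332]  x^+=[0.4389]  P^+=[0.1072]
step 3: x^-=[0.3379]  P^-=[0.2136]  S=[0.4136]  K=[0.5164]  nu=[3.3321]  x^+=[2.0587]  P^+=[0.1033]
step 4: x^-=[1.5852]  P^-=[0.2112]  S=[0.4112]  K=[0.5137]  nu=[-0.4252]  x^+=[1.3668]  P^+=[0.1027]
step 5: x^-=[1.0524]  P^-=[0.2109]  S=[0.4109]  K=[0.5133]  nu=[0.5076]  x^+=[1.3129]  P^+=[0.1027]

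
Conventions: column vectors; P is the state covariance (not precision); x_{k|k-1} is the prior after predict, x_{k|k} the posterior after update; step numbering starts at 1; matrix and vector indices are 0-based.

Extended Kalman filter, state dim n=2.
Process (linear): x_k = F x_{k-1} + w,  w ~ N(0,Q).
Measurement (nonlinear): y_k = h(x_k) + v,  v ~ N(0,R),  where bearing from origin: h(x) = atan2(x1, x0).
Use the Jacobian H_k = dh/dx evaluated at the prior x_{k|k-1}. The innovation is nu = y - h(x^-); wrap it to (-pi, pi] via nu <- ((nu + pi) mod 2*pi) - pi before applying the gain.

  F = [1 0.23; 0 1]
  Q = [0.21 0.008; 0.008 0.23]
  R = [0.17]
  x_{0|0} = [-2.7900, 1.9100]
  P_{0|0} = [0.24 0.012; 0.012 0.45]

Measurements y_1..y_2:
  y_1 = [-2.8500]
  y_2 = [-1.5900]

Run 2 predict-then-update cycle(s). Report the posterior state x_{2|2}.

x_post = [-3.5965, -0.7491]

step 1: x^-=[-2.3507, 1.9100]  P^-=[0.4793 0.1235; 0.1235 0.6800]  H_jac=[-0.2082 -0.2562]  S=[0.2486]  K=[-0.5287; -0.8043]  nu=[0.9739]  x^+=[-2.8656, 1.1267]  P^+=[0.4098 0.0178; 0.0178 0.5192]
step 2: x^-=[-2.6065, 1.1267]  P^-=[0.6555 0.1452; 0.1452 0.7492]  H_jac=[-0.1397 -0.3233]  S=[0.2742]  K=[-0.5052; -0.9572]  nu=[1.9596]  x^+=[-3.5965, -0.7491]  P^+=[0.5855 0.0126; 0.0126 0.4979]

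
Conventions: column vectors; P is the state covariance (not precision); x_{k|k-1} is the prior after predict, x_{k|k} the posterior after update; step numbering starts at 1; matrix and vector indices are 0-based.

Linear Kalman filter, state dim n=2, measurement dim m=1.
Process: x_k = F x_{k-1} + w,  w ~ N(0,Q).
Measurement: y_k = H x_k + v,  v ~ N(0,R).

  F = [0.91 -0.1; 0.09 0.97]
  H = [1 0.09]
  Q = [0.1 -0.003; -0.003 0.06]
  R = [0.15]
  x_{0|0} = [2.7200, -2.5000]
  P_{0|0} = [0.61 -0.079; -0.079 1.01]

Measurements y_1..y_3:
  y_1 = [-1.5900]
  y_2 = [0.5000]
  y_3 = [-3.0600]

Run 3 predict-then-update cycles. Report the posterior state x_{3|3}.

x_post = [-1.4831, -1.0797]

step 1: x^-=[2.7252, -2.1802]  P^-=[0.6296 -0.1200; -0.1200 1.0015]  S=[0.7661]  K=[0.8077; -0.0390]  nu=[-4.1190]  x^+=[-0.6018, -2.0194]  P^+=[0.1298 -0.0959; -0.0959 1.0003]
step 2: x^-=[-0.3457, -2.0130]  P^-=[0.2349 -0.1732; -0.1732 0.9855]  S=[0.3617]  K=[0.6064; -0.2335]  nu=[1.0269]  x^+=[0.2770, -2.2528]  P^+=[0.1019 -0.1219; -0.1219 0.9658]
step 3: x^-=[0.4773, -2.1603]  P^-=[0.2163 -0.1949; -0.1949 0.9482]  S=[0.3389]  K=[0.5864; -0.3232]  nu=[-3.3429]  x^+=[-1.4831, -1.0797]  P^+=[0.0997 -0.1306; -0.1306 0.9128]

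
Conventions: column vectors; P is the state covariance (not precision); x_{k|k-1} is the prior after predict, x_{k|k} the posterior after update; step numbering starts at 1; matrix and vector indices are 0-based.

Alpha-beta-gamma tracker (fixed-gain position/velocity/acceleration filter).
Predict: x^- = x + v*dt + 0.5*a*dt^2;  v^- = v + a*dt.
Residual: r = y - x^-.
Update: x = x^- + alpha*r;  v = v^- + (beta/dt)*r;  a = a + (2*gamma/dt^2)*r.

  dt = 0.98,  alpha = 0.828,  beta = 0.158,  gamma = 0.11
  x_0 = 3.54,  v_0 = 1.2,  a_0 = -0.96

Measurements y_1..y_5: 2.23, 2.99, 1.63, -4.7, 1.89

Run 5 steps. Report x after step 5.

x_post = 0.0602

step 1: x_pred=4.2550  r=-2.0250  x^+=2.5783  v^+=-0.0673  a^+=-1.4239
step 2: x_pred=1.8286  r=1.1614  x^+=2.7902  v^+=-1.2754  a^+=-1.1578
step 3: x_pred=0.9843  r=0.6457  x^+=1.5189  v^+=-2.3060  a^+=-1.0099
step 4: x_pred=-1.2259  r=-3.4741  x^+=-4.1025  v^+=-3.8558  a^+=-1.8057
step 5: x_pred=-8.7483  r=10.6383  x^+=0.0602  v^+=-3.9103  a^+=0.6312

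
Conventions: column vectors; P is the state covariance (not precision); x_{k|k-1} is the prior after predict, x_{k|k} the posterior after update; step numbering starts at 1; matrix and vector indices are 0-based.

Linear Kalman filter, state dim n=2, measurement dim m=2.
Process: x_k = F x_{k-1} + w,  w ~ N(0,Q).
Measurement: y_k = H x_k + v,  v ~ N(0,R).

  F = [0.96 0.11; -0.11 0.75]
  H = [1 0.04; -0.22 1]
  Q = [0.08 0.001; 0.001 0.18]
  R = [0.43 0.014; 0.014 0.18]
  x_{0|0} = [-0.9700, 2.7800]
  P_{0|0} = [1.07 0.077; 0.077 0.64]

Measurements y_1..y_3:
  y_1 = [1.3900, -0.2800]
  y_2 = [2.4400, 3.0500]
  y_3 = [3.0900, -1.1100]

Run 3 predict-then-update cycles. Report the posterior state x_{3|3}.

step 1: x^-=[-0.6254, 2.1917]  P^-=[1.0901 -0.0047; -0.0047 0.5402]  S=[1.5206 -0.2089; -0.2089 0.7751]  K=[0.6993 -0.1270; 0.1112 0.7283]  nu=[1.9277, -2.6093]  x^+=[1.0541, 0.5056]  P^+=[0.2968 0.0522; 0.0522 0.1441]
step 2: x^-=[1.0676, 0.2633]  P^-=[0.3663 0.0185; 0.0185 0.2561]  S=[0.7982 -0.0380; -0.0380 0.4456]  K=[0.4551 -0.1005; 0.0632 0.5708]  nu=[1.3619, 3.0216]  x^+=[1.3837, 2.0742]  P^+=[0.1931 0.0308; 0.0308 0.1104]
step 3: x^-=[1.5565, 1.4034]  P^-=[0.2657 0.0115; 0.0115 0.2394]  S=[0.6970 -0.0235; -0.0235 0.4272]  K=[0.3789 -0.0891; 0.0490 0.5571]  nu=[1.4773, -2.1710]  x^+=[2.3098, 0.2663]  P^+=[0.1607 0.0246; 0.0246 0.1064]

x_post = [2.3098, 0.2663]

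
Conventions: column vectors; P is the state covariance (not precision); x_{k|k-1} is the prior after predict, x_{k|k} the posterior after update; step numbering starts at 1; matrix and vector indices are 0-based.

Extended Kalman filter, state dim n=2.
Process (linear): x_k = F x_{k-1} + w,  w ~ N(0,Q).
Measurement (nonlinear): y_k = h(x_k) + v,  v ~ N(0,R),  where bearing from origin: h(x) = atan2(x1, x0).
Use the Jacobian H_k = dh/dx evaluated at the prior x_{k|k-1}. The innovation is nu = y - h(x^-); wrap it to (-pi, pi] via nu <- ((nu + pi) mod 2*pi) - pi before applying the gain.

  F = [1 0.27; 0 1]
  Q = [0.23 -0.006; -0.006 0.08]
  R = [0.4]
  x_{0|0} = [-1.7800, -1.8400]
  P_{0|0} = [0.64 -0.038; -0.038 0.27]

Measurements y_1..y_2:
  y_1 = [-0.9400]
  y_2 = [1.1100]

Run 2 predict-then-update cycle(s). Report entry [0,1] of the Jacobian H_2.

step 1: x^-=[-2.2768, -1.8400]  P^-=[0.8692 0.0289; 0.0289 0.3500]  H_jac=[0.2147 -0.2657]  S=[0.4615]  K=[0.3878; -0.1881]  nu=[1.5219]  x^+=[-1.6867, -2.1262]  P^+=[0.7998 0.0626; 0.0626 0.3337]
step 2: x^-=[-2.2607, -2.1262]  P^-=[1.0879 0.1466; 0.1466 0.4137]  H_jac=[0.2208 -0.2347]  S=[0.4606]  K=[0.4466; -0.1405]  nu=[-2.7863]  x^+=[-3.5053, -1.7347]  P^+=[0.9960 0.1756; 0.1756 0.4046]

H_jac[0,1] = -0.2347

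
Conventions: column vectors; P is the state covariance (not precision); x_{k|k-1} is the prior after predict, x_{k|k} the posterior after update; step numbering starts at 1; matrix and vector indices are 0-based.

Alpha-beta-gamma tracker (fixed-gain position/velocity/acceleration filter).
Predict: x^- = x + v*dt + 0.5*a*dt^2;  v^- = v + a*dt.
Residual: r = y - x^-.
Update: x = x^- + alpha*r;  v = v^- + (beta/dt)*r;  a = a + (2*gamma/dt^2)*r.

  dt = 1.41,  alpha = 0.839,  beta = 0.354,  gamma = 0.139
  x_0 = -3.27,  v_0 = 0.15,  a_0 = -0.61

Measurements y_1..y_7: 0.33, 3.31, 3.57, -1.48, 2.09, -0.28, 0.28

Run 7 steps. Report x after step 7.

step 1: x_pred=-3.6649  r=3.9949  x^+=-0.3132  v^+=0.2929  a^+=-0.0514
step 2: x_pred=0.0487  r=3.2613  x^+=2.7849  v^+=1.0392  a^+=0.4046
step 3: x_pred=4.6524  r=-1.0824  x^+=3.7443  v^+=1.3380  a^+=0.2533
step 4: x_pred=5.8826  r=-7.3626  x^+=-0.2946  v^+=-0.1534  a^+=-0.7762
step 5: x_pred=-1.2825  r=3.3725  x^+=1.5470  v^+=-0.4012  a^+=-0.3047
step 6: x_pred=0.6785  r=-0.9585  x^+=-0.1257  v^+=-1.0714  a^+=-0.4387
step 7: x_pred=-2.0724  r=2.3524  x^+=-0.0987  v^+=-1.0993  a^+=-0.1098

x_post = -0.0987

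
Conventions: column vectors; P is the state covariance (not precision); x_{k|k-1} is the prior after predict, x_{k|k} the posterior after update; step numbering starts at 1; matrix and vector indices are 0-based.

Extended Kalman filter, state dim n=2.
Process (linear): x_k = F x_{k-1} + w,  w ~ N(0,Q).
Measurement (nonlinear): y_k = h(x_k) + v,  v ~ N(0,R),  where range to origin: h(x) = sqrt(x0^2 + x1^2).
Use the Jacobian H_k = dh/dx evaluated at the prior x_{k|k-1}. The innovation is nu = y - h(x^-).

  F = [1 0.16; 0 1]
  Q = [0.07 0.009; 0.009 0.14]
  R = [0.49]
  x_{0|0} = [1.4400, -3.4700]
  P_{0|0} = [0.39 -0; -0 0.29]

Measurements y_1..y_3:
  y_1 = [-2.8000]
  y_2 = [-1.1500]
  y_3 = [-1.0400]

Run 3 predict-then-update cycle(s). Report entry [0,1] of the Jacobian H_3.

step 1: x^-=[0.8848, -3.4700]  P^-=[0.4674 0.0554; 0.0554 0.4300]  H_jac=[0.2471 -0.9690]  S=[0.8958]  K=[0.0690; -0.4499]  nu=[-6.3810]  x^+=[0.4445, -0.5993]  P^+=[0.4632 0.0832; 0.0832 0.2487]
step 2: x^-=[0.3486, -0.5993]  P^-=[0.5662 0.1320; 0.1320 0.3887]  H_jac=[0.5028 -0.8644]  S=[0.8088]  K=[0.2109; -0.3334]  nu=[-1.8433]  x^+=[-0.0401, 0.0152]  P^+=[0.5302 0.1889; 0.1889 0.2988]
step 3: x^-=[-0.0377, 0.0152]  P^-=[0.6683 0.2457; 0.2457 0.4388]  H_jac=[-0.9275 0.3737]  S=[0.9559]  K=[-0.5524; -0.0668]  nu=[-1.0806]  x^+=[0.5593, 0.0874]  P^+=[0.3766 0.2104; 0.2104 0.4346]

H_jac[0,1] = 0.3737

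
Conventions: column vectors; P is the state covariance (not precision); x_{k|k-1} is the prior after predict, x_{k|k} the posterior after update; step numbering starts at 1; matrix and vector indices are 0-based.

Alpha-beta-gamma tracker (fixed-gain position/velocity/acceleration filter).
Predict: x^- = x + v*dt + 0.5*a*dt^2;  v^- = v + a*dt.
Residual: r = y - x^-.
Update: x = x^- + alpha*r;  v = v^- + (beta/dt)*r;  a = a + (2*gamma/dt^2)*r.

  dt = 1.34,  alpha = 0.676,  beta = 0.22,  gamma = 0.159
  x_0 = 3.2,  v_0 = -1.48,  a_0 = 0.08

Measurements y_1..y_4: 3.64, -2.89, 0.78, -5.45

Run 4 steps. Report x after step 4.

x_post = -4.1726

step 1: x_pred=1.2886  r=2.3514  x^+=2.8782  v^+=-0.9868  a^+=0.4964
step 2: x_pred=2.0016  r=-4.8916  x^+=-1.3051  v^+=-1.1246  a^+=-0.3699
step 3: x_pred=-3.1442  r=3.9242  x^+=-0.4914  v^+=-0.9760  a^+=0.3251
step 4: x_pred=-1.5074  r=-3.9426  x^+=-4.1726  v^+=-1.1876  a^+=-0.3731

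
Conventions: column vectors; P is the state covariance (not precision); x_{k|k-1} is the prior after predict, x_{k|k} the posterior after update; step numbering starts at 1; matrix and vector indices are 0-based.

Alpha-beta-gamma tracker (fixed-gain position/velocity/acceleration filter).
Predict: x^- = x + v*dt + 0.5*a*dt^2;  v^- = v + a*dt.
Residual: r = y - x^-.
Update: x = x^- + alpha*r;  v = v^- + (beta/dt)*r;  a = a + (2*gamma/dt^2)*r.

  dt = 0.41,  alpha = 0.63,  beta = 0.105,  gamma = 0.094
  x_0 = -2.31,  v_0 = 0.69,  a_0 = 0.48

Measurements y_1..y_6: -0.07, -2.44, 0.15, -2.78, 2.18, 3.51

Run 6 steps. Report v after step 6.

v_post = 1.9640

step 1: x_pred=-1.9868  r=1.9168  x^+=-0.7792  v^+=1.3777  a^+=2.6237
step 2: x_pred=0.0062  r=-2.4462  x^+=-1.5349  v^+=1.8269  a^+=-0.1121
step 3: x_pred=-0.7953  r=0.9453  x^+=-0.1998  v^+=2.0231  a^+=0.9451
step 4: x_pred=0.7091  r=-3.4891  x^+=-1.4890  v^+=1.5170  a^+=-2.9571
step 5: x_pred=-1.1156  r=3.2956  x^+=0.9606  v^+=1.1486  a^+=0.7287
step 6: x_pred=1.4928  r=2.0172  x^+=2.7636  v^+=1.9640  a^+=2.9847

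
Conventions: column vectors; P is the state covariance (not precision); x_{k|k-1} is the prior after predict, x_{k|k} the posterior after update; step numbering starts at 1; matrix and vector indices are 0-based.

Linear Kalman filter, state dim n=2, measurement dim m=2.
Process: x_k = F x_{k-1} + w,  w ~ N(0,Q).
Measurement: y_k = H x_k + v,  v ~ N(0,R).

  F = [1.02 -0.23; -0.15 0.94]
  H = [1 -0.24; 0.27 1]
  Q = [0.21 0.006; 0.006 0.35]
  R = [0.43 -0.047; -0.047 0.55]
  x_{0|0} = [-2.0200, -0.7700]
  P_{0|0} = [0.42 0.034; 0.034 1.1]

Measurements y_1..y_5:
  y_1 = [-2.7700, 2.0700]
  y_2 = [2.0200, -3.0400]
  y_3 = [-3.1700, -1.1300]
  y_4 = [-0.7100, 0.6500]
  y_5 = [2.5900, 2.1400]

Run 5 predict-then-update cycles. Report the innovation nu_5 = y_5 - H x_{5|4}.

innov = [3.8752, 2.0434]

step 1: x^-=[-1.8833, -0.4208]  P^-=[0.6892 -0.2623; -0.2623 1.3218]  S=[1.3212 -0.4235; -0.4235 1.7804]  K=[0.6014 0.1002; -0.2310 0.6477]  nu=[-0.9877, 2.9993]  x^+=[-2.1767, 1.7500]  P^+=[0.2445 -0.0392; -0.0392 0.3777]
step 2: x^-=[-2.6227, 1.9715]  P^-=[0.5027 -0.1519; -0.1519 0.7002]  S=[1.0460 -0.2214; -0.2214 1.2048]  K=[0.5334 0.0846; -0.1978 0.5108]  nu=[5.1159, -4.3034]  x^+=[-0.2579, -1.2386]  P^+=[0.2165 -0.0370; -0.0370 0.3002]
step 3: x^-=[0.0218, -1.1256]  P^-=[0.4685 -0.1288; -0.1288 0.6306]  S=[0.9966 -0.1923; -0.1923 1.1452]  K=[0.5175 0.0849; -0.1867 0.4889]  nu=[-3.4619, -0.0103]  x^+=[-1.7705, -0.4841]  P^+=[0.2103 -0.0344; -0.0344 0.2870]
step 4: x^-=[-1.6946, -0.1895]  P^-=[0.4601 -0.1224; -0.1224 0.6180]  S=[0.9844 -0.1856; -0.1856 1.1355]  K=[0.5133 0.0855; -0.1835 0.4852]  nu=[0.9391, 1.2970]  x^+=[-1.1016, 0.2674]  P^+=[0.2087 -0.0334; -0.0334 0.2845]
step 5: x^-=[-1.1852, 0.4166]  P^-=[0.4579 -0.1207; -0.1207 0.6155]  S=[0.9812 -0.1839; -0.1839 1.1337]  K=[0.5122 0.0857; -0.1827 0.4845]  nu=[3.8752, 2.0434]  x^+=[0.9748, 0.6988]  P^+=[0.2083 -0.0332; -0.0332 0.2840]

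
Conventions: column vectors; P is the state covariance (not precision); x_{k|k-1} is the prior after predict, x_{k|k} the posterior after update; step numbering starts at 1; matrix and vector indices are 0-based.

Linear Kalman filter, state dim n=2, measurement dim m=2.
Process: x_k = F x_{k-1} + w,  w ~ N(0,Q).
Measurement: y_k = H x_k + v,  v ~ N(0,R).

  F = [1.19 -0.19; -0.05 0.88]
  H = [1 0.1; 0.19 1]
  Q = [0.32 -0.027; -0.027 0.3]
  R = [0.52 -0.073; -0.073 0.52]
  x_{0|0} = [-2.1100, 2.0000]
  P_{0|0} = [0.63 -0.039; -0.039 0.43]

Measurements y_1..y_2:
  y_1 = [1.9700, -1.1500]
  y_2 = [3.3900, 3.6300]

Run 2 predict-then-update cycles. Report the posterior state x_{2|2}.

step 1: x^-=[-2.8909, 1.8655]  P^-=[1.2453 -0.1776; -0.1776 0.6380]  S=[1.7362 0.0464; 0.0464 1.1355]  K=[0.7064 0.0231; -0.0799 0.5354]  nu=[4.6743, -2.4662]  x^+=[0.3543, 0.1717]  P^+=[0.3768 -0.1112; -0.1112 0.3054]
step 2: x^-=[0.3889, 0.1334]  P^-=[0.9148 -0.2179; -0.2179 0.5472]  S=[1.3967 -0.0665; -0.0665 1.0174]  K=[0.6393 -0.0016; -0.0935 0.4910]  nu=[2.9877, 3.4227]  x^+=[2.2937, 1.5348]  P^+=[0.3438 -0.1128; -0.1128 0.2836]

x_post = [2.2937, 1.5348]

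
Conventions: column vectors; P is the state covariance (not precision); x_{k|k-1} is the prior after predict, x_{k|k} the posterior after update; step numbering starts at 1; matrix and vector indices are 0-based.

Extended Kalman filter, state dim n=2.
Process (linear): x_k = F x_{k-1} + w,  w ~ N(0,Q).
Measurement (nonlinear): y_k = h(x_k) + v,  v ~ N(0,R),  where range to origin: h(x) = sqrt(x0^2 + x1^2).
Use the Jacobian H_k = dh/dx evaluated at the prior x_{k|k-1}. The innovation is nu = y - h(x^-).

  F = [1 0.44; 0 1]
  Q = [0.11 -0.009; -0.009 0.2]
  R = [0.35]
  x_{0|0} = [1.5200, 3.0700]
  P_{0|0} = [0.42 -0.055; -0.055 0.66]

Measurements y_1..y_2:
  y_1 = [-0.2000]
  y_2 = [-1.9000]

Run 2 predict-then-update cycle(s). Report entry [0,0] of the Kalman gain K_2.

step 1: x^-=[2.8708, 3.0700]  P^-=[0.6094 0.2264; 0.2264 0.8600]  H_jac=[0.6830 0.7304]  S=[1.3190]  K=[0.4409; 0.5935]  nu=[-4.4031]  x^+=[0.9293, 0.4568]  P^+=[0.3529 -0.1188; -0.1188 0.3954]
step 2: x^-=[1.1303, 0.4568]  P^-=[0.4350 0.0462; 0.0462 0.5954]  H_jac=[0.9271 0.3747]  S=[0.8396]  K=[0.5010; 0.3168]  nu=[-3.1191]  x^+=[-0.4322, -0.5313]  P^+=[0.2243 -0.0870; -0.0870 0.5112]

K[0,0] = 0.5010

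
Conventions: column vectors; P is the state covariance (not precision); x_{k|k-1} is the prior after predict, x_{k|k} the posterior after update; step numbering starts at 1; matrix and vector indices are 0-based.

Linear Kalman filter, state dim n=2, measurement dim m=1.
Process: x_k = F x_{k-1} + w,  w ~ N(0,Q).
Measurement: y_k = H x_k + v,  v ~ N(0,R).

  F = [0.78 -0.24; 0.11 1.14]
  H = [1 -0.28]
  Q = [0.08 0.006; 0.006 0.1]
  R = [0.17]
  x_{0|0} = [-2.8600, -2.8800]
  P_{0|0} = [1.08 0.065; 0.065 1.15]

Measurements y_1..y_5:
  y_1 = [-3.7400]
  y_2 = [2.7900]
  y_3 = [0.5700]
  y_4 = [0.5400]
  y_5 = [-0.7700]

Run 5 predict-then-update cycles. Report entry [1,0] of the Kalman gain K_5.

K[1,0] = -0.9095

step 1: x^-=[-1.5396, -3.5978]  P^-=[0.7790 -0.1599; -0.1599 1.6239]  S=[1.1658]  K=[0.7066; -0.5272]  nu=[-3.2078]  x^+=[-3.8061, -1.9068]  P^+=[0.1969 0.2744; 0.2744 1.2999]
step 2: x^-=[-2.5112, -2.5924]  P^-=[0.1720 -0.0960; -0.0960 1.8606]  S=[0.5416]  K=[0.3672; -1.1392]  nu=[4.5753]  x^+=[-0.8313, -7.8044]  P^+=[0.0990 0.1305; 0.1305 1.1577]
step 3: x^-=[1.2247, -8.9885]  P^-=[0.1580 -0.1897; -0.1897 1.6385]  S=[0.5627]  K=[0.3752; -1.1524]  nu=[-3.1714]  x^+=[0.0347, -5.3338]  P^+=[0.0788 0.0536; 0.0536 0.8912]
step 4: x^-=[1.3072, -6.0767]  P^-=[0.1592 -0.1848; -0.1848 1.2727]  S=[0.5325]  K=[0.3962; -1.0163]  nu=[-2.4686]  x^+=[0.3292, -3.5679]  P^+=[0.0756 0.0296; 0.0296 0.7227]
step 5: x^-=[1.1130, -4.0311]  P^-=[0.1566 -0.1597; -0.1597 1.0475]  S=[0.4981]  K=[0.4041; -0.9095]  nu=[-3.0118]  x^+=[-0.1040, -1.2921]  P^+=[0.0752 0.0233; 0.0233 0.6355]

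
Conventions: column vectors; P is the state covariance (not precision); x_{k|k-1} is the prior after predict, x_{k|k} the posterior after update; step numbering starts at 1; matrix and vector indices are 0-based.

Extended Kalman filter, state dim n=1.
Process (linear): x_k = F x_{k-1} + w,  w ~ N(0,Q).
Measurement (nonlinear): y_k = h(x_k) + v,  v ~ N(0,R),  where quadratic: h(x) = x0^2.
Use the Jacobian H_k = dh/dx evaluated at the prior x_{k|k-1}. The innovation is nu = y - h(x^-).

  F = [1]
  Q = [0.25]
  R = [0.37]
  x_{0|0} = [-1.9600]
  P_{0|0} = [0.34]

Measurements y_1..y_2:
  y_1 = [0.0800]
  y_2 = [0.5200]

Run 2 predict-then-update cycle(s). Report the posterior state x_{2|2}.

step 1: x^-=[-1.9600]  P^-=[0.5900]  H_jac=[-3.9200]  S=[9.4362]  K=[-0.2451]  nu=[-3.7616]  x^+=[-1.0380]  P^+=[0.0231]
step 2: x^-=[-1.0380]  P^-=[0.2731]  H_jac=[-2.0761]  S=[1.5472]  K=[-0.3665]  nu=[-0.5575]  x^+=[-0.8337]  P^+=[0.0653]

x_post = [-0.8337]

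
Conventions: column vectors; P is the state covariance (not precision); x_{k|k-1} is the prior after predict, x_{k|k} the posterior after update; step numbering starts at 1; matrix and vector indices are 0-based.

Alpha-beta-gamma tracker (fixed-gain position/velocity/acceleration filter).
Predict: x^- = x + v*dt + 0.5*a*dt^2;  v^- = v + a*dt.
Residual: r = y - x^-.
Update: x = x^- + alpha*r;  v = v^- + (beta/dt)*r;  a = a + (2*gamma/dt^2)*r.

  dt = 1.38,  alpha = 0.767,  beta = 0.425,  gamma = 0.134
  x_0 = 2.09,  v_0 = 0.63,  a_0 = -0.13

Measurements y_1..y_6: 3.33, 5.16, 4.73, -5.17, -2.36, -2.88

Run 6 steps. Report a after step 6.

a_post = 0.0735

step 1: x_pred=2.8356  r=0.4944  x^+=3.2148  v^+=0.6029  a^+=-0.0604
step 2: x_pred=3.9892  r=1.1708  x^+=4.8872  v^+=0.8800  a^+=0.1043
step 3: x_pred=6.2010  r=-1.4710  x^+=5.0727  v^+=0.5710  a^+=-0.1027
step 4: x_pred=5.7629  r=-10.9329  x^+=-2.6226  v^+=-2.9377  a^+=-1.6412
step 5: x_pred=-8.2395  r=5.8795  x^+=-3.7299  v^+=-3.3919  a^+=-0.8138
step 6: x_pred=-9.1857  r=6.3057  x^+=-4.3492  v^+=-2.5730  a^+=0.0735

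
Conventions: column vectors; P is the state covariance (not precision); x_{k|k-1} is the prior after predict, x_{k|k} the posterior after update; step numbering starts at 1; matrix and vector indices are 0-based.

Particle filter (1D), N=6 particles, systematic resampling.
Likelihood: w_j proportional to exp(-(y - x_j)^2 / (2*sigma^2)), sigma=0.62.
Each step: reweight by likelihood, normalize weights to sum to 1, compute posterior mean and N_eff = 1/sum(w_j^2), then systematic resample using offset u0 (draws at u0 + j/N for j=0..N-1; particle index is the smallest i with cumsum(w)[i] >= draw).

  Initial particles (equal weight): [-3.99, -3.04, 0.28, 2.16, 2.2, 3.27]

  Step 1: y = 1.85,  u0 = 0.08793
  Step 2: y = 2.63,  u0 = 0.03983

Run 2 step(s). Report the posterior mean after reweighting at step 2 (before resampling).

step 1: w=[0.0000, 0.0000, 0.0219, 0.4775, 0.4613, 0.0393]  mean=2.1808  Neff=2.2582  idx=[3, 3, 3, 4, 4, 4]
step 2: w=[0.1628, 0.1628, 0.1628, 0.1706, 0.1706, 0.1706]  mean=2.1805  Neff=5.9967  idx=[0, 1, 2, 3, 4, 5]

post_mean = 2.1805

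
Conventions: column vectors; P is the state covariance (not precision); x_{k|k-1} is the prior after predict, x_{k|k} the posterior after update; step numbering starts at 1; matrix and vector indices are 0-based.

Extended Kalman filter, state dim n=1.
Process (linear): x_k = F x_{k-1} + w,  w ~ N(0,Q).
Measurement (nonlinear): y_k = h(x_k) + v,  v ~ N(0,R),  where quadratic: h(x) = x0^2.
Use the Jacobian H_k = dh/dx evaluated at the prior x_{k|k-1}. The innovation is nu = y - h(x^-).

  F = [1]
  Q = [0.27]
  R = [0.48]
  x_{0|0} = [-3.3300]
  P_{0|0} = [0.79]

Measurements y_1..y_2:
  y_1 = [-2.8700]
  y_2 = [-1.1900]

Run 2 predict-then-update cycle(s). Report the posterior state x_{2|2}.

x_post = [-0.3887]

step 1: x^-=[-3.3300]  P^-=[1.0600]  H_jac=[-6.6600]  S=[47.4969]  K=[-0.1486]  nu=[-13.9589]  x^+=[-1.2553]  P^+=[0.0107]
step 2: x^-=[-1.2553]  P^-=[0.2807]  H_jac=[-2.5105]  S=[2.2492]  K=[-0.3133]  nu=[-2.7657]  x^+=[-0.3887]  P^+=[0.0599]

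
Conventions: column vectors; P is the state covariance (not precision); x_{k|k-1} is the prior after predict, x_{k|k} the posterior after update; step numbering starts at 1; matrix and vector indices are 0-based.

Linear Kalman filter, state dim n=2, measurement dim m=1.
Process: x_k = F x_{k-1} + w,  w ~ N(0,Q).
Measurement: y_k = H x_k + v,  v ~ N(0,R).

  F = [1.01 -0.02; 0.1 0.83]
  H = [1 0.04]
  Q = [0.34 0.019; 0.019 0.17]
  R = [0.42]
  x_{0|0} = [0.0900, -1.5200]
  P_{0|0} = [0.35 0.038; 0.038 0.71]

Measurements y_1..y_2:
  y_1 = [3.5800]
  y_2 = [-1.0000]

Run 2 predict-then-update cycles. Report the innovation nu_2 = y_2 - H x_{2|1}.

innov = [-3.3249]

step 1: x^-=[0.1213, -1.2526]  P^-=[0.6958 0.0743; 0.0743 0.6689]  S=[1.1228]  K=[0.6223; 0.0900]  nu=[3.5088]  x^+=[2.3049, -0.9367]  P^+=[0.2609 0.0114; 0.0114 0.6598]
step 2: x^-=[2.3467, -0.5469]  P^-=[0.6060 0.0440; 0.0440 0.6291]  S=[1.0305]  K=[0.5897; 0.0671]  nu=[-3.3249]  x^+=[0.3859, -0.7699]  P^+=[0.2476 0.0032; 0.0032 0.6244]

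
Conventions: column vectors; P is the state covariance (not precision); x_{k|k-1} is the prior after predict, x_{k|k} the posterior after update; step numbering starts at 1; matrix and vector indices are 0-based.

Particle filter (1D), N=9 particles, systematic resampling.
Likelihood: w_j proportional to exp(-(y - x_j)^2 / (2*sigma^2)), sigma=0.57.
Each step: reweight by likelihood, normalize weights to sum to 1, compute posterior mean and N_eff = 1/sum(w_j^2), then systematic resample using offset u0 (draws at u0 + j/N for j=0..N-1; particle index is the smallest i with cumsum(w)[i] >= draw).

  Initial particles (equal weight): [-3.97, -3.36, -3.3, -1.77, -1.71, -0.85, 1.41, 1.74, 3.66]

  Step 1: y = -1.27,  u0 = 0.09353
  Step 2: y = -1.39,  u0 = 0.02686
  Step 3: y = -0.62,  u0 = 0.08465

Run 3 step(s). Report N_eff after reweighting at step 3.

step 1: w=[0.0000, 0.0006, 0.0008, 0.3110, 0.3392, 0.3483, 0.0000, 0.0000, 0.0000]  mean=-1.4313  Neff=3.0014  idx=[3, 3, 4, 4, 4, 4, 5, 5, 5]
step 2: w=[0.1155, 0.1155, 0.1232, 0.1232, 0.1232, 0.1232, 0.0921, 0.0921, 0.0921]  mean=-1.4863  Neff=8.8636  idx=[0, 1, 2, 3, 3, 4, 5, 6, 8]
step 3: w=[0.0449, 0.0449, 0.0552, 0.0552, 0.0552, 0.0552, 0.0552, 0.3170, 0.3170]  mean=-1.1702  Neff=4.5408  idx=[1, 3, 5, 7, 7, 7, 8, 8, 8]

N_eff = 4.5408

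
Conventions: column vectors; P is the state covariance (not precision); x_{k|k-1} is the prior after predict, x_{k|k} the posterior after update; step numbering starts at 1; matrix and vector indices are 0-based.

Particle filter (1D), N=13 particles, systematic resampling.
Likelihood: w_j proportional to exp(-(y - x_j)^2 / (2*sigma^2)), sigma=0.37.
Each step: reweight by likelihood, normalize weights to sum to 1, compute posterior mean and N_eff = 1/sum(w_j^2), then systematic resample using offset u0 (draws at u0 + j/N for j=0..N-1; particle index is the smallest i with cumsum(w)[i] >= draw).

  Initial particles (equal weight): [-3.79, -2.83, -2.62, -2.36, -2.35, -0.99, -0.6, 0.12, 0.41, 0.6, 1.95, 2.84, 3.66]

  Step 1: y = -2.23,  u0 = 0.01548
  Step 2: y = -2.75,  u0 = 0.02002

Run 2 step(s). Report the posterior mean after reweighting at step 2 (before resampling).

post_mean = -2.5150

step 1: w=[0.0001, 0.0982, 0.2098, 0.3437, 0.3469, 0.0013, 0.0000, 0.0000, 0.0000, 0.0000, 0.0000, 0.0000, 0.0000]  mean=-2.4554  Neff=3.4230  idx=[1, 1, 2, 2, 3, 3, 3, 3, 3, 4, 4, 4, 4]
step 2: w=[0.1094, 0.1094, 0.1052, 0.1052, 0.0642, 0.0642, 0.0642, 0.0642, 0.0642, 0.0624, 0.0624, 0.0624, 0.0624]  mean=-2.5150  Neff=12.1536  idx=[0, 0, 1, 2, 3, 3, 4, 6, 7, 8, 9, 10, 12]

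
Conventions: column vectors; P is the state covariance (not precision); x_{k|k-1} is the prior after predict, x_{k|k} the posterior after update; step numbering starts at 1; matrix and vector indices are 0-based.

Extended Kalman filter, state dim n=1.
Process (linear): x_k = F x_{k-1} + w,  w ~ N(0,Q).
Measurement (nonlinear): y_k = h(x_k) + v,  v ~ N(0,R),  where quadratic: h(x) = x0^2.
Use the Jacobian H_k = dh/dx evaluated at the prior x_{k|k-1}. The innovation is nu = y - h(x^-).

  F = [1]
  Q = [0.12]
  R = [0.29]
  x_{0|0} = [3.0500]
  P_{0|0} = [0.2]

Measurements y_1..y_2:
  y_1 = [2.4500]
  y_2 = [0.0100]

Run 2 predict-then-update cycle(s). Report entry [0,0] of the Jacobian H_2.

step 1: x^-=[3.0500]  P^-=[0.3200]  H_jac=[6.1000]  S=[12.1972]  K=[0.1600]  nu=[-6.8525]  x^+=[1.9533]  P^+=[0.0076]
step 2: x^-=[1.9533]  P^-=[0.1276]  H_jac=[3.9067]  S=[2.2376]  K=[0.2228]  nu=[-3.8056]  x^+=[1.1055]  P^+=[0.0165]

H_jac[0,0] = 3.9067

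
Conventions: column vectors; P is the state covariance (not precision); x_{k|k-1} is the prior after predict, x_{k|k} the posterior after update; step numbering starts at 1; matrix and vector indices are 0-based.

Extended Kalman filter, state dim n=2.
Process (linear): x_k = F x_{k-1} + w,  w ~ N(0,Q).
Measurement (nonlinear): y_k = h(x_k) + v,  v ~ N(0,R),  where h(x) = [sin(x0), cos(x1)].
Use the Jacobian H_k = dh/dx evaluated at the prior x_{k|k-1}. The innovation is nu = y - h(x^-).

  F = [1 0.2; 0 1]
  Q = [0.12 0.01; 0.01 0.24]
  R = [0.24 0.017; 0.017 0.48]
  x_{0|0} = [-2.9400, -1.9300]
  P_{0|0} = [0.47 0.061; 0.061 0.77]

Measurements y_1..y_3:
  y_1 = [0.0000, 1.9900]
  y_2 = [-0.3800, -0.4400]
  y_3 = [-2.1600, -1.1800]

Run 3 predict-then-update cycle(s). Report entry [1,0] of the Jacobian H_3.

step 1: x^-=[-3.3260, -1.9300]  P^-=[0.6452 0.2250; 0.2250 1.0100]  H_jac=[-0.9830 0.0000; 0.0000 0.9362]  S=[0.8635 -0.1901; -0.1901 1.3652]  K=[-0.7227 0.0537; -0.1070 0.6777]  nu=[-0.1834, 2.3415]  x^+=[-3.0678, -0.3235]  P^+=[0.1755 0.0144; 0.0144 0.3455]
step 2: x^-=[-3.1325, -0.3235]  P^-=[0.3151 0.0935; 0.0935 0.5855]  H_jac=[-1.0000 0.0000; 0.0000 0.3179]  S=[0.5551 -0.0127; -0.0127 0.5392]  K=[-0.5667 0.0418; -0.1606 0.3414]  nu=[-0.3709, -1.3881]  x^+=[-2.9803, -0.7379]  P^+=[0.1353 0.0327; 0.0327 0.5070]
step 3: x^-=[-3.1279, -0.7379]  P^-=[0.2887 0.1441; 0.1441 0.7470]  H_jac=[-0.9999 0.0000; 0.0000 0.6727]  S=[0.5286 -0.0800; -0.0800 0.8180]  K=[-0.5360 0.0661; -0.1824 0.5964]  nu=[-2.1463, -1.9199]  x^+=[-2.1044, -1.4914]  P^+=[0.1275 0.0336; 0.0336 0.4210]

H_jac[1,0] = 0.0000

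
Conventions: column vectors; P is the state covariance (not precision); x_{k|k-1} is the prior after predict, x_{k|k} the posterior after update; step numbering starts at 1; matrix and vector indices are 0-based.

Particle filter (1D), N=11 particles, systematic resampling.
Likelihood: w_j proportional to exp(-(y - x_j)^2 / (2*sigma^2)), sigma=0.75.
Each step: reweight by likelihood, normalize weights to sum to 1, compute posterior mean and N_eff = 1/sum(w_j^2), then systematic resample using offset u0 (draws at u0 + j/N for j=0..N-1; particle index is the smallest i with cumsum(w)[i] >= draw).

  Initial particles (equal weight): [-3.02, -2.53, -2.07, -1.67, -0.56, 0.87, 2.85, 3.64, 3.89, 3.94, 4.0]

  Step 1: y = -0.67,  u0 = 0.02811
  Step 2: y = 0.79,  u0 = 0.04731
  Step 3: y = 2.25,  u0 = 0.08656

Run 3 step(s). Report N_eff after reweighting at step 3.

N_eff = 5.0584

step 1: w=[0.0042, 0.0264, 0.1000, 0.2348, 0.5651, 0.0694, 0.0000, 0.0000, 0.0000, 0.0000, 0.0000]  mean=-0.9348  Neff=2.5638  idx=[1, 2, 3, 3, 4, 4, 4, 4, 4, 4, 5]
step 2: w=[0.0000, 0.0003, 0.0021, 0.0021, 0.0903, 0.0903, 0.0903, 0.0903, 0.0903, 0.0903, 0.4537]  mean=0.0836  Neff=3.9254  idx=[4, 5, 6, 7, 8, 9, 10, 10, 10, 10, 10]
step 3: w=[0.0010, 0.0010, 0.0010, 0.0010, 0.0010, 0.0010, 0.1988, 0.1988, 0.1988, 0.1988, 0.1988]  mean=0.8617  Neff=5.0584  idx=[6, 6, 7, 7, 8, 8, 9, 9, 10, 10, 10]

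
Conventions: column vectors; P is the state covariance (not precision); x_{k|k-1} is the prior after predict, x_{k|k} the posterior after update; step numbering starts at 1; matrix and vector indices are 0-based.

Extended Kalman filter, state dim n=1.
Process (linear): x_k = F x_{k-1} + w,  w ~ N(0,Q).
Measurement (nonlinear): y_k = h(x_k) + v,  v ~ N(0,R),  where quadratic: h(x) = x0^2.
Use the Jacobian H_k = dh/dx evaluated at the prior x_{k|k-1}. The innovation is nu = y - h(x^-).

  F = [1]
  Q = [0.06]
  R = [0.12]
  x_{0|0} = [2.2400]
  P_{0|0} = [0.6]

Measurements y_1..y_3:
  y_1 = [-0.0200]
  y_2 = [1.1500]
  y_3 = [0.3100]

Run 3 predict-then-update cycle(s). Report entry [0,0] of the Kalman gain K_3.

K[0,0] = 0.3463

step 1: x^-=[2.2400]  P^-=[0.6600]  H_jac=[4.4800]  S=[13.3665]  K=[0.2212]  nu=[-5.0376]  x^+=[1.1256]  P^+=[0.0059]
step 2: x^-=[1.1256]  P^-=[0.0659]  H_jac=[2.2513]  S=[0.4541]  K=[0.3268]  nu=[-0.1170]  x^+=[1.0874]  P^+=[0.0174]
step 3: x^-=[1.0874]  P^-=[0.0774]  H_jac=[2.1748]  S=[0.4862]  K=[0.3463]  nu=[-0.8724]  x^+=[0.7852]  P^+=[0.0191]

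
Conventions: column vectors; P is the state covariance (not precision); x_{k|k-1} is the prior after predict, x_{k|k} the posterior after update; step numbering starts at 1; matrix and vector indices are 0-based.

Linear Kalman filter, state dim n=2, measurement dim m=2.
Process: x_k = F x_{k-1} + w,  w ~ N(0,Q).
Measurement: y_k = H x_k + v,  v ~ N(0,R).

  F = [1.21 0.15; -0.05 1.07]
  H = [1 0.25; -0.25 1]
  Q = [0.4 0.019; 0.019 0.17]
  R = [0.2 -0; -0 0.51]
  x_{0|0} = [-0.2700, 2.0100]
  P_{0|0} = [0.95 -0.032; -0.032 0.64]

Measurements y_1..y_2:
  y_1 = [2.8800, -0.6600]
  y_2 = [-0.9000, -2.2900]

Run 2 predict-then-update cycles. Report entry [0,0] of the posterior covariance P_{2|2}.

step 1: x^-=[-0.0252, 2.1642]  P^-=[1.7937 0.0231; 0.0231 0.9085]  S=[2.0620 -0.1997; -0.1997 1.5191]  K=[0.8565 -0.1674; 0.1812 0.6181]  nu=[2.3641, -2.8305]  x^+=[2.4735, 0.8430]  P^+=[0.1813 -0.0401; -0.0401 0.3052]
step 2: x^-=[3.1194, 0.7784]  P^-=[0.6578 0.0054; 0.0054 0.5242]  S=[0.8933 -0.0283; -0.0283 1.0726]  K=[0.7338 -0.1289; 0.1684 0.4919]  nu=[-4.2140, -2.2885]  x^+=[0.3220, -1.0569]  P^+=[0.1536 -0.0273; -0.0273 0.2440]

P_post[0,0] = 0.1536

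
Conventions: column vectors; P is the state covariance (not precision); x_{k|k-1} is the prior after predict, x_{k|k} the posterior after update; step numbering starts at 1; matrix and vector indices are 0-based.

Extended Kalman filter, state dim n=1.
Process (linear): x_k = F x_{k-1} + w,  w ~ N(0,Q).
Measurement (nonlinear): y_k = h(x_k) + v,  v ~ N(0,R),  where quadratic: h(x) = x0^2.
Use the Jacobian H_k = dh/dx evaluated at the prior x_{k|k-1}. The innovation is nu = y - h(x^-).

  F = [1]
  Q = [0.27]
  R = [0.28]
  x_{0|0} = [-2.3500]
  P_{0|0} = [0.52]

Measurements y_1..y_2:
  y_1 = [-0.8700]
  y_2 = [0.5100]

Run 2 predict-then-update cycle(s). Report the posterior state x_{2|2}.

step 1: x^-=[-2.3500]  P^-=[0.7900]  H_jac=[-4.7000]  S=[17.7311]  K=[-0.2094]  nu=[-6.3925]  x^+=[-1.0114]  P^+=[0.0125]
step 2: x^-=[-1.0114]  P^-=[0.2825]  H_jac=[-2.0227]  S=[1.4357]  K=[-0.3980]  nu=[-0.5129]  x^+=[-0.8073]  P^+=[0.0551]

x_post = [-0.8073]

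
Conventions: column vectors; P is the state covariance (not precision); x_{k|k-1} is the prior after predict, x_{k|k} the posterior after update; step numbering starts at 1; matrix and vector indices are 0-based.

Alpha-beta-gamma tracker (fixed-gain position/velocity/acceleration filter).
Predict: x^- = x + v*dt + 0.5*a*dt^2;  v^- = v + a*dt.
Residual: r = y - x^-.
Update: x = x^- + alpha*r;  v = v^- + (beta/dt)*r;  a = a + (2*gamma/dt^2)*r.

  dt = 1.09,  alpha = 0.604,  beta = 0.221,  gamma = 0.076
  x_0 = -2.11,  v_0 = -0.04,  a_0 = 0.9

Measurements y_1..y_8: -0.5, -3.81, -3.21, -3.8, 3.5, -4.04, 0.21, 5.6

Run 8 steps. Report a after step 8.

step 1: x_pred=-1.6190  r=1.1190  x^+=-0.9431  v^+=1.1679  a^+=1.0432
step 2: x_pred=0.9496  r=-4.7596  x^+=-1.9252  v^+=1.3399  a^+=0.4342
step 3: x_pred=-0.2068  r=-3.0032  x^+=-2.0207  v^+=1.2043  a^+=0.0500
step 4: x_pred=-0.6783  r=-3.1217  x^+=-2.5638  v^+=0.6259  a^+=-0.3494
step 5: x_pred=-2.0891  r=5.5891  x^+=1.2867  v^+=1.3783  a^+=0.3657
step 6: x_pred=3.0063  r=-7.0463  x^+=-1.2497  v^+=0.3483  a^+=-0.5358
step 7: x_pred=-1.1883  r=1.3983  x^+=-0.3437  v^+=0.0478  a^+=-0.3569
step 8: x_pred=-0.5037  r=6.1037  x^+=3.1829  v^+=0.8963  a^+=0.4240

a_post = 0.4240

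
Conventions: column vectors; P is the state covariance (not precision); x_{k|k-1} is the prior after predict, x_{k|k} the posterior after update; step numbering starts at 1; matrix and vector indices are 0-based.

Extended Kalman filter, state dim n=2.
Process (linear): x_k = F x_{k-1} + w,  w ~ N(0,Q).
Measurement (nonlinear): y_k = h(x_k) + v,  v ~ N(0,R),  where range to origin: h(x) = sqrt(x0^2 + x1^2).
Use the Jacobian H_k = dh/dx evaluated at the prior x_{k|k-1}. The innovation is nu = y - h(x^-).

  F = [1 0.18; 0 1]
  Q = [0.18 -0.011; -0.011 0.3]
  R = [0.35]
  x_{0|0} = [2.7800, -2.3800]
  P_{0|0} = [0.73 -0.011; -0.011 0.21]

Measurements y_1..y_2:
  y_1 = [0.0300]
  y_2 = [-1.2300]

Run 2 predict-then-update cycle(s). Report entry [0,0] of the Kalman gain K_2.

step 1: x^-=[2.3516, -2.3800]  P^-=[0.9128 0.0158; 0.0158 0.5100]  H_jac=[0.7028 -0.7113]  S=[1.0432]  K=[0.6042; -0.3371]  nu=[-3.3158]  x^+=[0.3480, -1.2622]  P^+=[0.5320 0.2283; 0.2283 0.3914]
step 2: x^-=[0.1208, -1.2622]  P^-=[0.8068 0.2878; 0.2878 0.6914]  H_jac=[0.0953 -0.9954]  S=[0.9879]  K=[-0.2121; -0.6690]  nu=[-2.4980]  x^+=[0.6507, 0.4089]  P^+=[0.7624 0.1476; 0.1476 0.2493]

K[0,0] = -0.2121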